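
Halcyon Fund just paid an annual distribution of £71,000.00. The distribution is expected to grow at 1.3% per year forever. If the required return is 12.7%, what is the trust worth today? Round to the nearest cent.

£630903.51

D₁ = D₀ × (1 + g) = £71,000.00 × 1.013 = £71,923.0000
Growing perpetuity: P = D₁ / (r − g) = £71,923.0000 / (0.127 − 0.013) = £630,903.51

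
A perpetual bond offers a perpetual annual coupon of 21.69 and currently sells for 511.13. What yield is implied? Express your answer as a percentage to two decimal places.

P = C/r ⇒ r = C/P = 21.69/511.13 = 0.042435

4.24%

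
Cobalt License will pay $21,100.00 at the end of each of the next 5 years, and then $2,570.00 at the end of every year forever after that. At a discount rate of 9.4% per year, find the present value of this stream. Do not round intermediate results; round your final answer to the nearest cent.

PV of 5-year annuity: $21,100.00 × [1 − (1+0.094)^−5] / 0.094 = 81226.87156
Perpetuity value at year 5: $2,570.00 / 0.094 = 27340.42553
PV of perpetuity: 27340.42553 / (1+0.094)^5 = 17446.91558
Total PV = 81226.87156 + 17446.91558 = 98673.78715

$98673.79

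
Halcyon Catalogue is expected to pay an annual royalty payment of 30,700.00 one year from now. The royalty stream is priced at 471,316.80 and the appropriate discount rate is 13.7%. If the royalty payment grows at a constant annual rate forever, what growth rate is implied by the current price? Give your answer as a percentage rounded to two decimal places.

7.19%

P = D₁/(r−g) ⇒ g = r − D₁/P = 0.137 − 30,700.00/471,316.80 = 0.071863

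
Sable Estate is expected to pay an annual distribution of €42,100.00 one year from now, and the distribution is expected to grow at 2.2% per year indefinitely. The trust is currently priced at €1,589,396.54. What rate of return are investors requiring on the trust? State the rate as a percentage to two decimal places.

P = D₁/(r − g) ⇒ r = D₁/P + g = €42,100.0000/€1,589,396.54 + 0.022 = 0.026488 + 0.022 = 0.048488

4.85%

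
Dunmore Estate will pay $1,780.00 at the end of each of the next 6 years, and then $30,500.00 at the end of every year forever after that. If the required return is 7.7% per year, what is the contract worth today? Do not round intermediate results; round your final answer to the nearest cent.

PV of 6-year annuity: $1,780.00 × [1 − (1+0.077)^−6] / 0.077 = 8304.15480
Perpetuity value at year 6: $30,500.00 / 0.077 = 396103.89610
PV of perpetuity: 396103.89610 / (1+0.077)^6 = 253813.60313
Total PV = 8304.15480 + 253813.60313 = 262117.75794

$262117.76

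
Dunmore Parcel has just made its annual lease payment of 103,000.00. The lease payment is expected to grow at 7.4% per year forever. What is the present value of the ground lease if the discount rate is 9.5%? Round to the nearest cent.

D₁ = D₀ × (1 + g) = 103,000.00 × 1.074 = 110,622.0000
Growing perpetuity: P = D₁ / (r − g) = 110,622.0000 / (0.095 − 0.074) = 5,267,714.29

5267714.29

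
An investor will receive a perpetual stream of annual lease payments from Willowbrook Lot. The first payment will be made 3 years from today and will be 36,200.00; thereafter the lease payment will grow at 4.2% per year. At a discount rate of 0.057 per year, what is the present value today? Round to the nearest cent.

2160067.57

Value at end of year 2: C₁ / (r − g) = 36,200.00 / (0.057 − 0.042) = 2,413,333.3333
Discount to today: PV = 2,413,333.3333 / (1 + 0.057)^2 = 2,413,333.3333 / 1.117249 = 2,160,067.57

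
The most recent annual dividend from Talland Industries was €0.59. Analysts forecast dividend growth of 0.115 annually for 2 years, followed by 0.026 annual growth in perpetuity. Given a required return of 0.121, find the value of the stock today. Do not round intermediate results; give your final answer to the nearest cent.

D_1 = 0.65785
D_2 = 0.73350
Terminal value at year 2: TV = D_2×(1+g_2)/(r−g_2) = 0.75257/0.095 = 7.92183
P_0 = D_1/(1+r)^1 + D_2/(1+r)^2 + TV/(1+r)^2
    = 0.58684 + 0.58370 + 6.30397 = 7.47452

€7.47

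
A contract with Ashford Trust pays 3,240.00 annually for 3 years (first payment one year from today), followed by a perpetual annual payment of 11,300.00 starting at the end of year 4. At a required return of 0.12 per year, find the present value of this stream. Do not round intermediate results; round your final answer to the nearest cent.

PV of 3-year annuity: 3,240.00 × [1 − (1+0.12)^−3] / 0.12 = 7781.93331
Perpetuity value at year 3: 11,300.00 / 0.12 = 94166.66667
PV of perpetuity: 94166.66667 / (1+0.12)^3 = 67025.97334
Total PV = 7781.93331 + 67025.97334 = 74807.90664

74807.91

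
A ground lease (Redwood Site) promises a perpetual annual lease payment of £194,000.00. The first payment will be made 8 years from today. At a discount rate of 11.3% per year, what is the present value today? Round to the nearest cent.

Value at end of year 7: C / r = £194,000.00 / 0.113 = £1,716,814.1593
Discount to today: PV = £1,716,814.1593 / (1 + 0.113)^7 = £1,716,814.1593 / 2.115759 = £811,441.35

£811441.35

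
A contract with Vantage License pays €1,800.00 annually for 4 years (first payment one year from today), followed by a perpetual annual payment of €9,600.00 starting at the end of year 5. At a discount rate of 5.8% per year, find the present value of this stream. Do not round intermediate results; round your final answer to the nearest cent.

€138365.18

PV of 4-year annuity: €1,800.00 × [1 − (1+0.058)^−4] / 0.058 = 6265.86102
Perpetuity value at year 4: €9,600.00 / 0.058 = 165517.24138
PV of perpetuity: 165517.24138 / (1+0.058)^4 = 132099.31594
Total PV = 6265.86102 + 132099.31594 = 138365.17696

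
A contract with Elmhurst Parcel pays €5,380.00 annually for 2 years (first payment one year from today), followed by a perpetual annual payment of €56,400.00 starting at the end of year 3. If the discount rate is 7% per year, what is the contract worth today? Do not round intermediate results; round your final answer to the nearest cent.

PV of 2-year annuity: €5,380.00 × [1 − (1+0.07)^−2] / 0.07 = 9727.13774
Perpetuity value at year 2: €56,400.00 / 0.07 = 805714.28571
PV of perpetuity: 805714.28571 / (1+0.07)^2 = 703742.06107
Total PV = 9727.13774 + 703742.06107 = 713469.19881

€713469.20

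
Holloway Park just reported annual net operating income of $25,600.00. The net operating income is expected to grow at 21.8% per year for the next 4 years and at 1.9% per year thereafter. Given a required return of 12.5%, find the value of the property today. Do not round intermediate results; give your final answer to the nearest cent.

D_1 = 31180.80000
D_2 = 37978.21440
D_3 = 46257.46514
D_4 = 56341.59254
Terminal value at year 4: TV = D_4×(1+g_2)/(r−g_2) = 57412.08280/0.106 = 541623.42262
P_0 = D_1/(1+r)^1 + D_2/(1+r)^2 + D_3/(1+r)^3 + D_4/(1+r)^4 + TV/(1+r)^4
    = 27716.26667 + 30007.47804 + 32488.09623 + 35173.77885 + 338132.83631 = 463518.45611

$463518.46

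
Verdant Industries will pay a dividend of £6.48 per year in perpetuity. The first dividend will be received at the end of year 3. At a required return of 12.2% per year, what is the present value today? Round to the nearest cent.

Value at end of year 2: C / r = £6.48 / 0.122 = £53.1148
Discount to today: PV = £53.1148 / (1 + 0.122)^2 = £53.1148 / 1.258884 = £42.19

£42.19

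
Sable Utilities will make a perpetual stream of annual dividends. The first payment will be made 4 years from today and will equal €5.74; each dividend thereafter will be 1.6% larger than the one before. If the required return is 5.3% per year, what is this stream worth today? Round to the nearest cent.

€132.87

Value at end of year 3: C₁ / (r − g) = €5.74 / (0.053 − 0.016) = €155.1351
Discount to today: PV = €155.1351 / (1 + 0.053)^3 = €155.1351 / 1.167576 = €132.87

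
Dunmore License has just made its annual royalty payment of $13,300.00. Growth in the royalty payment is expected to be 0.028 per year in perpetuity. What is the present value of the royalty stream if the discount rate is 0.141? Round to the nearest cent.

$120994.69

D₁ = D₀ × (1 + g) = $13,300.00 × 1.028 = $13,672.4000
Growing perpetuity: P = D₁ / (r − g) = $13,672.4000 / (0.141 − 0.028) = $120,994.69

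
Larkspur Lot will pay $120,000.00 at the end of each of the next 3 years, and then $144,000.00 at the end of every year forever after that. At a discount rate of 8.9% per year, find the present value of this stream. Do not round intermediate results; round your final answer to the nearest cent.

$1557118.02

PV of 3-year annuity: $120,000.00 × [1 − (1+0.089)^−3] / 0.089 = 304297.53539
Perpetuity value at year 3: $144,000.00 / 0.089 = 1617977.52809
PV of perpetuity: 1617977.52809 / (1+0.089)^3 = 1252820.48562
Total PV = 304297.53539 + 1252820.48562 = 1557118.02101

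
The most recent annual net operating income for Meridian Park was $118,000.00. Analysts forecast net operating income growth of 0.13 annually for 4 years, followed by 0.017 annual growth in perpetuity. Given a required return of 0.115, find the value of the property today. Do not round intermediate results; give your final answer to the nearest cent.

D_1 = 133340.00000
D_2 = 150674.20000
D_3 = 170261.84600
D_4 = 192395.88598
Terminal value at year 4: TV = D_4×(1+g_2)/(r−g_2) = 195666.61604/0.098 = 1996598.12287
P_0 = D_1/(1+r)^1 + D_2/(1+r)^2 + D_3/(1+r)^3 + D_4/(1+r)^4 + TV/(1+r)^4
    = 119587.44395 + 121196.24364 + 122826.68638 + 124479.06333 + 1291787.83065 = 1779877.26794

$1779877.27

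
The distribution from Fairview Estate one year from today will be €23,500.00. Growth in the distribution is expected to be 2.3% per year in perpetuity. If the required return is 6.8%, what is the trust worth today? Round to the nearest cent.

Growing perpetuity: P = D₁ / (r − g) = €23,500.0000 / (0.068 − 0.023) = €522,222.22

€522222.22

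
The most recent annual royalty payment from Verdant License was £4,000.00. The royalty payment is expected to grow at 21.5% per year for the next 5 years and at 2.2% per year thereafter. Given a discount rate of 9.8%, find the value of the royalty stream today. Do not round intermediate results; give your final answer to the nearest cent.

D_1 = 4860.00000
D_2 = 5904.90000
D_3 = 7174.45350
D_4 = 8716.96100
D_5 = 10591.10762
Terminal value at year 5: TV = D_5×(1+g_2)/(r−g_2) = 10824.11199/0.076 = 142422.52613
P_0 = D_1/(1+r)^1 + D_2/(1+r)^2 + D_3/(1+r)^3 + D_4/(1+r)^4 + D_5/(1+r)^5 + TV/(1+r)^5
    = 4426.22951 + 4897.87691 + 5419.78183 + 5997.29957 + 6636.35608 + 89241.52517 = 116619.06908

£116619.07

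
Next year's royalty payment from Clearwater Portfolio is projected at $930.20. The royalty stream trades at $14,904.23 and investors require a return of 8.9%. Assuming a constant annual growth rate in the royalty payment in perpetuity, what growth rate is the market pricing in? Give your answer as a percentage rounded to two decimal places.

P = D₁/(r−g) ⇒ g = r − D₁/P = 0.089 − $930.20/$14,904.23 = 0.026588

2.66%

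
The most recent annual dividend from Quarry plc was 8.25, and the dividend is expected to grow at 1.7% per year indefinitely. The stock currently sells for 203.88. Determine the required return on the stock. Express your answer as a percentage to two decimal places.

D₁ = 8.25 × 1.017 = 8.3903
P = D₁/(r − g) ⇒ r = D₁/P + g = 8.3903/203.88 + 0.017 = 0.041153 + 0.017 = 0.058153

5.82%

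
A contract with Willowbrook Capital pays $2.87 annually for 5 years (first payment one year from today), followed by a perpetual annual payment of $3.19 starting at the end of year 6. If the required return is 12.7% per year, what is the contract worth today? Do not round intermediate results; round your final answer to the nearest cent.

$23.98

PV of 5-year annuity: $2.87 × [1 − (1+0.127)^−5] / 0.127 = 10.16878
Perpetuity value at year 5: $3.19 / 0.127 = 25.11811
PV of perpetuity: 25.11811 / (1+0.127)^5 = 13.81552
Total PV = 10.16878 + 13.81552 = 23.98431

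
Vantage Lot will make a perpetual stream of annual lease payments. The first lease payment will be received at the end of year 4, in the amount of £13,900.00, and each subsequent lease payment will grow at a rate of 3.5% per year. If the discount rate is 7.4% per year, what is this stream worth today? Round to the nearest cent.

£287698.34

Value at end of year 3: C₁ / (r − g) = £13,900.00 / (0.074 − 0.035) = £356,410.2564
Discount to today: PV = £356,410.2564 / (1 + 0.074)^3 = £356,410.2564 / 1.238833 = £287,698.34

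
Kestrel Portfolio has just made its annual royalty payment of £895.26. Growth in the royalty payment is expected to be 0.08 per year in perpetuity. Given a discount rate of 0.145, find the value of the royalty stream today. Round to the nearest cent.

D₁ = D₀ × (1 + g) = £895.26 × 1.08 = £966.8808
Growing perpetuity: P = D₁ / (r − g) = £966.8808 / (0.145 − 0.08) = £14,875.09

£14875.09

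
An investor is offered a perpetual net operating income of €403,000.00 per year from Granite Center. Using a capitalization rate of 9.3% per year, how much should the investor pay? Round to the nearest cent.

Level perpetuity: PV = C / r = €403,000.00 / 0.093 = €4,333,333.33

€4333333.33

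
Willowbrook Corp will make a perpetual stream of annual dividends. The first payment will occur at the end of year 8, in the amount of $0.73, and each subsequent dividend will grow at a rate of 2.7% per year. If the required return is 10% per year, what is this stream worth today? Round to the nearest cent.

Value at end of year 7: C₁ / (r − g) = $0.73 / (0.1 − 0.027) = $10.0000
Discount to today: PV = $10.0000 / (1 + 0.1)^7 = $10.0000 / 1.948717 = $5.13

$5.13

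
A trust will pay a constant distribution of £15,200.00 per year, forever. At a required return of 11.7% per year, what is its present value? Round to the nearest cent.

Level perpetuity: PV = C / r = £15,200.00 / 0.117 = £129,914.53

£129914.53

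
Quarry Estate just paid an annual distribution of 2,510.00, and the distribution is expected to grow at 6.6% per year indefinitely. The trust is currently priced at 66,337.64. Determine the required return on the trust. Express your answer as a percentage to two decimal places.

D₁ = 2,510.00 × 1.066 = 2,675.6600
P = D₁/(r − g) ⇒ r = D₁/P + g = 2,675.6600/66,337.64 + 0.066 = 0.040334 + 0.066 = 0.106334

10.63%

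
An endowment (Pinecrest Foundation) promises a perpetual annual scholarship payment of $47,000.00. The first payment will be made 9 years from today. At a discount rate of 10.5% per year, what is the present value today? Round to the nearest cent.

$201377.22

Value at end of year 8: C / r = $47,000.00 / 0.105 = $447,619.0476
Discount to today: PV = $447,619.0476 / (1 + 0.105)^8 = $447,619.0476 / 2.222789 = $201,377.22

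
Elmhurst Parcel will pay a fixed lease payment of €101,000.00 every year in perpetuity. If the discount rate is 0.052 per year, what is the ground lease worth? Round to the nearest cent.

Level perpetuity: PV = C / r = €101,000.00 / 0.052 = €1,942,307.69

€1942307.69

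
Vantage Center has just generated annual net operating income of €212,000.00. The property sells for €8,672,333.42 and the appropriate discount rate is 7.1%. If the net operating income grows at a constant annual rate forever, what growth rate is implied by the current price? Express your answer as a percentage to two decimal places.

4.54%

P = D₀(1+g)/(r−g) ⇒ P(r−g) = D₀(1+g) ⇒ g(P+D₀) = P·r − D₀
g = (P·r − D₀)/(P + D₀) = (€8,672,333.42×0.071 − €212,000.00) / (€8,672,333.42 + €212,000.00) = 0.045444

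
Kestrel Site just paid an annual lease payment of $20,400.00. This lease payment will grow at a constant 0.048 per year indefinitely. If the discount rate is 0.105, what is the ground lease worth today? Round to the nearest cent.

D₁ = D₀ × (1 + g) = $20,400.00 × 1.048 = $21,379.2000
Growing perpetuity: P = D₁ / (r − g) = $21,379.2000 / (0.105 − 0.048) = $375,073.68

$375073.68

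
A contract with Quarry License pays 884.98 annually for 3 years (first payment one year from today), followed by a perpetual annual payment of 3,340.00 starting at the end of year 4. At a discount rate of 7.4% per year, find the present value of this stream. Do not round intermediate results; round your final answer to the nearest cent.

38739.18

PV of 3-year annuity: 884.98 × [1 − (1+0.074)^−3] / 0.074 = 2305.59825
Perpetuity value at year 3: 3,340.00 / 0.074 = 45135.13514
PV of perpetuity: 45135.13514 / (1+0.074)^3 = 36433.58465
Total PV = 2305.59825 + 36433.58465 = 38739.18290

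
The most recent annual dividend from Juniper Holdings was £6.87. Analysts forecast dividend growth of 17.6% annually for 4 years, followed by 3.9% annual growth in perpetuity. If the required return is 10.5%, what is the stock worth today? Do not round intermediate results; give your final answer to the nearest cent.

£170.93

D_1 = 8.07912
D_2 = 9.50105
D_3 = 11.17323
D_4 = 13.13972
Terminal value at year 4: TV = D_4×(1+g_2)/(r−g_2) = 13.65217/0.066 = 206.85101
P_0 = D_1/(1+r)^1 + D_2/(1+r)^2 + D_3/(1+r)^3 + D_4/(1+r)^4 + TV/(1+r)^4
    = 7.31142 + 7.78120 + 8.28117 + 8.81327 + 138.74218 = 170.92925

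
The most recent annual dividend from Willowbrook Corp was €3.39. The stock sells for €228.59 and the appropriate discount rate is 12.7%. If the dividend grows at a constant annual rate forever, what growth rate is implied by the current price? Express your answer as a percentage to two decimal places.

11.05%

P = D₀(1+g)/(r−g) ⇒ P(r−g) = D₀(1+g) ⇒ g(P+D₀) = P·r − D₀
g = (P·r − D₀)/(P + D₀) = (€228.59×0.127 − €3.39) / (€228.59 + €3.39) = 0.110531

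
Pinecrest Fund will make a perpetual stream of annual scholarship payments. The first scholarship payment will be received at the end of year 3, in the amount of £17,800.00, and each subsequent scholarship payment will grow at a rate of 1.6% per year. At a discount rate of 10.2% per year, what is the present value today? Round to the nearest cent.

Value at end of year 2: C₁ / (r − g) = £17,800.00 / (0.102 − 0.016) = £206,976.7442
Discount to today: PV = £206,976.7442 / (1 + 0.102)^2 = £206,976.7442 / 1.214404 = £170,434.83

£170434.83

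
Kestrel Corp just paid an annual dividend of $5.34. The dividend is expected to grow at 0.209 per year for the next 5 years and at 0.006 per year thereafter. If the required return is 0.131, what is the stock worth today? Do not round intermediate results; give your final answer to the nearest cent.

$92.74

D_1 = 6.45606
D_2 = 7.80538
D_3 = 9.43670
D_4 = 11.40897
D_5 = 13.79345
Terminal value at year 5: TV = D_5×(1+g_2)/(r−g_2) = 13.87621/0.125 = 111.00965
P_0 = D_1/(1+r)^1 + D_2/(1+r)^2 + D_3/(1+r)^3 + D_4/(1+r)^4 + D_5/(1+r)^5 + TV/(1+r)^5
    = 5.70828 + 6.10195 + 6.52277 + 6.97262 + 7.45349 + 59.98570 = 92.74481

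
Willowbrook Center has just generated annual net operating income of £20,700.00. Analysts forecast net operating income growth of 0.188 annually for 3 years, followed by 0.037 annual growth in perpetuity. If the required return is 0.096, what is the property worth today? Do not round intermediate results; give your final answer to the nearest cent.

£536477.17

D_1 = 24591.60000
D_2 = 29214.82080
D_3 = 34707.20711
Terminal value at year 3: TV = D_3×(1+g_2)/(r−g_2) = 35991.37377/0.059 = 610023.28430
P_0 = D_1/(1+r)^1 + D_2/(1+r)^2 + D_3/(1+r)^3 + TV/(1+r)^3
    = 22437.59124 + 24321.03868 + 26362.58572 + 463355.95585 = 536477.17149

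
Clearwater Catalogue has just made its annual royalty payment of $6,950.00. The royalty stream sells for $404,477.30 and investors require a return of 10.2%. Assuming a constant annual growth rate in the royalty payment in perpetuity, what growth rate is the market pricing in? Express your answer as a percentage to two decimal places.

8.34%

P = D₀(1+g)/(r−g) ⇒ P(r−g) = D₀(1+g) ⇒ g(P+D₀) = P·r − D₀
g = (P·r − D₀)/(P + D₀) = ($404,477.30×0.102 − $6,950.00) / ($404,477.30 + $6,950.00) = 0.083385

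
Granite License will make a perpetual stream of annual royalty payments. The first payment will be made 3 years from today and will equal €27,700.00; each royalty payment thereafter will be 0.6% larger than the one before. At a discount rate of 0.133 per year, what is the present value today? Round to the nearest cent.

€169908.94

Value at end of year 2: C₁ / (r − g) = €27,700.00 / (0.133 − 0.006) = €218,110.2362
Discount to today: PV = €218,110.2362 / (1 + 0.133)^2 = €218,110.2362 / 1.283689 = €169,908.94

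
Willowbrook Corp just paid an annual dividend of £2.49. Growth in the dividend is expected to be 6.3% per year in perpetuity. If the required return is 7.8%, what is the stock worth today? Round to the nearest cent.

D₁ = D₀ × (1 + g) = £2.49 × 1.063 = £2.6469
Growing perpetuity: P = D₁ / (r − g) = £2.6469 / (0.078 − 0.063) = £176.46

£176.46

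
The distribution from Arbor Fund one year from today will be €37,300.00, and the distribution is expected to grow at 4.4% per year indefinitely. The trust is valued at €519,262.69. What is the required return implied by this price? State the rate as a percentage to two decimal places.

P = D₁/(r − g) ⇒ r = D₁/P + g = €37,300.0000/€519,262.69 + 0.044 = 0.071833 + 0.044 = 0.115833

11.58%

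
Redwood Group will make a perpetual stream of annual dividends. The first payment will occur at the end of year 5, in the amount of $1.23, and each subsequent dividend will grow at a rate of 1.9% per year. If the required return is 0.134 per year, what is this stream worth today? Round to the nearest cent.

$6.47

Value at end of year 4: C₁ / (r − g) = $1.23 / (0.134 − 0.019) = $10.6957
Discount to today: PV = $10.6957 / (1 + 0.134)^4 = $10.6957 / 1.653683 = $6.47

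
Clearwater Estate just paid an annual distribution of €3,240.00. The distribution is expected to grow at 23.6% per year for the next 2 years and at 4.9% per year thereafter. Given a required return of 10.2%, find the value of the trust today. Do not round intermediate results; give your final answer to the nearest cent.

D_1 = 4004.64000
D_2 = 4949.73504
Terminal value at year 2: TV = D_2×(1+g_2)/(r−g_2) = 5192.27206/0.053 = 97967.39730
P_0 = D_1/(1+r)^1 + D_2/(1+r)^2 + TV/(1+r)^2
    = 3633.97459 + 4075.85535 + 80671.17475 = 88381.00469

€88381.00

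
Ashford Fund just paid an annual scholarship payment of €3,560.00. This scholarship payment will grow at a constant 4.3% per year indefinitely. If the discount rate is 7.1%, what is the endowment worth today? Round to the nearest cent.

€132610.00

D₁ = D₀ × (1 + g) = €3,560.00 × 1.043 = €3,713.0800
Growing perpetuity: P = D₁ / (r − g) = €3,713.0800 / (0.071 − 0.043) = €132,610.00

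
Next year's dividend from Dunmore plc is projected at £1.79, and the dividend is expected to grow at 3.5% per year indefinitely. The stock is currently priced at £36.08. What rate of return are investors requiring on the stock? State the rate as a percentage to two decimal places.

8.46%

P = D₁/(r − g) ⇒ r = D₁/P + g = £1.7900/£36.08 + 0.035 = 0.049612 + 0.035 = 0.084612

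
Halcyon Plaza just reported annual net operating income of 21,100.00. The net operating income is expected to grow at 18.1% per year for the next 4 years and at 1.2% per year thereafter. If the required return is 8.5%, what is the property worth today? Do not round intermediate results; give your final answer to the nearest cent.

515397.03

D_1 = 24919.10000
D_2 = 29429.45710
D_3 = 34756.18884
D_4 = 41047.05901
Terminal value at year 4: TV = D_4×(1+g_2)/(r−g_2) = 41539.62372/0.073 = 569035.94140
P_0 = D_1/(1+r)^1 + D_2/(1+r)^2 + D_3/(1+r)^3 + D_4/(1+r)^4 + TV/(1+r)^4
    = 22966.91244 + 24999.00792 + 27210.90171 + 29618.50223 + 410601.70214 = 515397.02644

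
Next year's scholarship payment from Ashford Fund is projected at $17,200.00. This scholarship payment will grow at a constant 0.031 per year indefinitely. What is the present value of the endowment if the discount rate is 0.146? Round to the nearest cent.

Growing perpetuity: P = D₁ / (r − g) = $17,200.0000 / (0.146 − 0.031) = $149,565.22

$149565.22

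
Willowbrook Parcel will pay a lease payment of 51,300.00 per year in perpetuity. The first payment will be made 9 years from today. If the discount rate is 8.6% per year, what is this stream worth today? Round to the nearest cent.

Value at end of year 8: C / r = 51,300.00 / 0.086 = 596,511.6279
Discount to today: PV = 596,511.6279 / (1 + 0.086)^8 = 596,511.6279 / 1.934811 = 308,304.82

308304.82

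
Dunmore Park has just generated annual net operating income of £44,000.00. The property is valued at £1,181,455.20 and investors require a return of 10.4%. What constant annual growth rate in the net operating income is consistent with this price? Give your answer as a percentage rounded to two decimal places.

6.44%

P = D₀(1+g)/(r−g) ⇒ P(r−g) = D₀(1+g) ⇒ g(P+D₀) = P·r − D₀
g = (P·r − D₀)/(P + D₀) = (£1,181,455.20×0.104 − £44,000.00) / (£1,181,455.20 + £44,000.00) = 0.064361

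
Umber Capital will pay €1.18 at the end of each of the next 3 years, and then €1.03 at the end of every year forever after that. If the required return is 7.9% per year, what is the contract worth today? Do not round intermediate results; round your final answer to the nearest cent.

€13.43

PV of 3-year annuity: €1.18 × [1 − (1+0.079)^−3] / 0.079 = 3.04647
Perpetuity value at year 3: €1.03 / 0.079 = 13.03797
PV of perpetuity: 13.03797 / (1+0.079)^3 = 10.37877
Total PV = 3.04647 + 10.37877 = 13.42524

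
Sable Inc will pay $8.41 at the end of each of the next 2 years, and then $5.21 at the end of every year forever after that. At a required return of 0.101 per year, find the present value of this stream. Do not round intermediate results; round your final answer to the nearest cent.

$57.13

PV of 2-year annuity: $8.41 × [1 − (1+0.101)^−2] / 0.101 = 14.57630
Perpetuity value at year 2: $5.21 / 0.101 = 51.58416
PV of perpetuity: 51.58416 / (1+0.101)^2 = 42.55413
Total PV = 14.57630 + 42.55413 = 57.13043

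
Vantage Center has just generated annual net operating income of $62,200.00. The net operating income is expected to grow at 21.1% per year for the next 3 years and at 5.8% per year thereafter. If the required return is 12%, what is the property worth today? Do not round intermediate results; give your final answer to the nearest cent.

$1560320.90

D_1 = 75324.20000
D_2 = 91217.60620
D_3 = 110464.52111
Terminal value at year 3: TV = D_3×(1+g_2)/(r−g_2) = 116871.46333/0.062 = 1885023.60214
P_0 = D_1/(1+r)^1 + D_2/(1+r)^2 + D_3/(1+r)^3 + TV/(1+r)^3
    = 67253.75000 + 72718.11719 + 78626.46421 + 1341722.56666 = 1560320.89806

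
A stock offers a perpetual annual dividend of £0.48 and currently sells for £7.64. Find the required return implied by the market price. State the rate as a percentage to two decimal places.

6.28%

P = C/r ⇒ r = C/P = £0.48/£7.64 = 0.062827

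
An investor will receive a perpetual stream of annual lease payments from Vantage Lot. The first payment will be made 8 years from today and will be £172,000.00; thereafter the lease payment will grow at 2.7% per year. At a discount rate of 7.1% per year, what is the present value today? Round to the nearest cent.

£2418518.84

Value at end of year 7: C₁ / (r − g) = £172,000.00 / (0.071 − 0.027) = £3,909,090.9091
Discount to today: PV = £3,909,090.9091 / (1 + 0.071)^7 = £3,909,090.9091 / 1.616316 = £2,418,518.84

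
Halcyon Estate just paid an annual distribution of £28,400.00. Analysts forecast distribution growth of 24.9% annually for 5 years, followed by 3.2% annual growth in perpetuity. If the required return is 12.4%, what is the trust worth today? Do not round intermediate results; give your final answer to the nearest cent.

D_1 = 35471.60000
D_2 = 44304.02840
D_3 = 55335.73147
D_4 = 69114.32861
D_5 = 86323.79643
Terminal value at year 5: TV = D_5×(1+g_2)/(r−g_2) = 89086.15792/0.092 = 968327.80345
P_0 = D_1/(1+r)^1 + D_2/(1+r)^2 + D_3/(1+r)^3 + D_4/(1+r)^4 + D_5/(1+r)^5 + TV/(1+r)^5
    = 31558.36299 + 35067.96741 + 38967.87482 + 43301.49079 + 48117.04805 + 539747.75633 = 736760.50040

£736760.50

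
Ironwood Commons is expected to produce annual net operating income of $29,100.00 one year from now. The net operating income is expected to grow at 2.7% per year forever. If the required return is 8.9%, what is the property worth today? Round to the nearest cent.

Growing perpetuity: P = D₁ / (r − g) = $29,100.0000 / (0.089 − 0.027) = $469,354.84

$469354.84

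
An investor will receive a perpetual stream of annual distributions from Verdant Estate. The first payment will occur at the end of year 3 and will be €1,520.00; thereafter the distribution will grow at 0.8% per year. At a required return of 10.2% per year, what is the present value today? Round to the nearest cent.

Value at end of year 2: C₁ / (r − g) = €1,520.00 / (0.102 − 0.008) = €16,170.2128
Discount to today: PV = €16,170.2128 / (1 + 0.102)^2 = €16,170.2128 / 1.214404 = €13,315.35

€13315.35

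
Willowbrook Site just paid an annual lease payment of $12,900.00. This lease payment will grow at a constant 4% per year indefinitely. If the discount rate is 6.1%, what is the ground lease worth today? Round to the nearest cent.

D₁ = D₀ × (1 + g) = $12,900.00 × 1.04 = $13,416.0000
Growing perpetuity: P = D₁ / (r − g) = $13,416.0000 / (0.061 − 0.04) = $638,857.14

$638857.14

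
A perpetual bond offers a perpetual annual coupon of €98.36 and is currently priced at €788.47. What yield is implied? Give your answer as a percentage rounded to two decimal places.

P = C/r ⇒ r = C/P = €98.36/€788.47 = 0.124748

12.47%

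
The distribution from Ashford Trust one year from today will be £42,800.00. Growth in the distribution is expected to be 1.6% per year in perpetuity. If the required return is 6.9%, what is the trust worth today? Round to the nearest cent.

£807547.17

Growing perpetuity: P = D₁ / (r − g) = £42,800.0000 / (0.069 − 0.016) = £807,547.17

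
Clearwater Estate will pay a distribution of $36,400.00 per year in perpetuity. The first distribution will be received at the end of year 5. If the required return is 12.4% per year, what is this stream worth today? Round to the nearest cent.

Value at end of year 4: C / r = $36,400.00 / 0.124 = $293,548.3871
Discount to today: PV = $293,548.3871 / (1 + 0.124)^4 = $293,548.3871 / 1.596119 = $183,913.86

$183913.86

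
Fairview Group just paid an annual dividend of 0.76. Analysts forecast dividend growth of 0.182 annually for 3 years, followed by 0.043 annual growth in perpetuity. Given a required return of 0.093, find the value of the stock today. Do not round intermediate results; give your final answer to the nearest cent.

22.72

D_1 = 0.89832
D_2 = 1.06181
D_3 = 1.25506
Terminal value at year 3: TV = D_3×(1+g_2)/(r−g_2) = 1.30903/0.05 = 26.18064
P_0 = D_1/(1+r)^1 + D_2/(1+r)^2 + D_3/(1+r)^3 + TV/(1+r)^3
    = 0.82188 + 0.88881 + 0.96118 + 20.05025 = 22.72213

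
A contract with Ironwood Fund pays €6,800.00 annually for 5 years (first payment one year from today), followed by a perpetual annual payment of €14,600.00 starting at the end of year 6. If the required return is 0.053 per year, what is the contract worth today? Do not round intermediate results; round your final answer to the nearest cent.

PV of 5-year annuity: €6,800.00 × [1 − (1+0.053)^−5] / 0.053 = 29197.88599
Perpetuity value at year 5: €14,600.00 / 0.053 = 275471.69811
PV of perpetuity: 275471.69811 / (1+0.053)^5 = 212782.11936
Total PV = 29197.88599 + 212782.11936 = 241980.00536

€241980.01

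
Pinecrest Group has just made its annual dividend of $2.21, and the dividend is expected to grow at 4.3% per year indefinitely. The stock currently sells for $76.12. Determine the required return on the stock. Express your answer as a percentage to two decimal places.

D₁ = $2.21 × 1.043 = $2.3050
P = D₁/(r − g) ⇒ r = D₁/P + g = $2.3050/$76.12 + 0.043 = 0.030282 + 0.043 = 0.073282

7.33%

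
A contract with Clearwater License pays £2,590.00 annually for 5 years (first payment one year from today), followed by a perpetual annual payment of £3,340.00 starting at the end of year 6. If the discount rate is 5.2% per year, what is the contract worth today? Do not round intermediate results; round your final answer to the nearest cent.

£61001.54

PV of 5-year annuity: £2,590.00 × [1 − (1+0.052)^−5] / 0.052 = 11151.62032
Perpetuity value at year 5: £3,340.00 / 0.052 = 64230.76923
PV of perpetuity: 64230.76923 / (1+0.052)^5 = 49849.91523
Total PV = 11151.62032 + 49849.91523 = 61001.53555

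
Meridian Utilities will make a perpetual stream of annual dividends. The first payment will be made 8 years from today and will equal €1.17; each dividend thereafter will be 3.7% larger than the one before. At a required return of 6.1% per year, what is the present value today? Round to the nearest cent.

€32.21

Value at end of year 7: C₁ / (r − g) = €1.17 / (0.061 − 0.037) = €48.7500
Discount to today: PV = €48.7500 / (1 + 0.061)^7 = €48.7500 / 1.513588 = €32.21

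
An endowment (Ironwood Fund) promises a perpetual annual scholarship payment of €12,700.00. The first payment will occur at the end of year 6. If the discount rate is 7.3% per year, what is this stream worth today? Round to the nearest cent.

€122315.71

Value at end of year 5: C / r = €12,700.00 / 0.073 = €173,972.6027
Discount to today: PV = €173,972.6027 / (1 + 0.073)^5 = €173,972.6027 / 1.422324 = €122,315.71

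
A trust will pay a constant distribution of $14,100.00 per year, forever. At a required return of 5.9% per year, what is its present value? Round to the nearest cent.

Level perpetuity: PV = C / r = $14,100.00 / 0.059 = $238,983.05

$238983.05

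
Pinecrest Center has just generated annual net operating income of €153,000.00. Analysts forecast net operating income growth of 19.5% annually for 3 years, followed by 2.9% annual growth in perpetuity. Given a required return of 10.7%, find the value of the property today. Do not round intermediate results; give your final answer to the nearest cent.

D_1 = 182835.00000
D_2 = 218487.82500
D_3 = 261092.95088
Terminal value at year 3: TV = D_3×(1+g_2)/(r−g_2) = 268664.64645/0.078 = 3444418.54424
P_0 = D_1/(1+r)^1 + D_2/(1+r)^2 + D_3/(1+r)^3 + TV/(1+r)^3
    = 165162.60163 + 178292.05867 + 192465.23045 + 2539060.54014 = 3074980.43088

€3074980.43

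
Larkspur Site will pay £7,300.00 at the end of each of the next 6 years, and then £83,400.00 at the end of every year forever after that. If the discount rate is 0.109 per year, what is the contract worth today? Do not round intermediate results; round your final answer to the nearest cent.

PV of 6-year annuity: £7,300.00 × [1 − (1+0.109)^−6] / 0.109 = 30972.09704
Perpetuity value at year 6: £83,400.00 / 0.109 = 765137.61468
PV of perpetuity: 765137.61468 / (1+0.109)^6 = 411292.01291
Total PV = 30972.09704 + 411292.01291 = 442264.10995

£442264.11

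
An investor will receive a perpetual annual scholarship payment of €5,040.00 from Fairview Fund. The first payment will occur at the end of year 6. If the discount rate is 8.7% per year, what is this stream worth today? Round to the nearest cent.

Value at end of year 5: C / r = €5,040.00 / 0.087 = €57,931.0345
Discount to today: PV = €57,931.0345 / (1 + 0.087)^5 = €57,931.0345 / 1.517566 = €38,173.64

€38173.64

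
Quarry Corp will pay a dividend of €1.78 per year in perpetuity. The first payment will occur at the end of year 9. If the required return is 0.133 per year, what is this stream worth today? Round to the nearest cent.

Value at end of year 8: C / r = €1.78 / 0.133 = €13.3835
Discount to today: PV = €13.3835 / (1 + 0.133)^8 = €13.3835 / 2.715434 = €4.93

€4.93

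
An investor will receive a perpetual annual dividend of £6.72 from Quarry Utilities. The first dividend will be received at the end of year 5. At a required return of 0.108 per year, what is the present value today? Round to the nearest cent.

Value at end of year 4: C / r = £6.72 / 0.108 = £62.2222
Discount to today: PV = £62.2222 / (1 + 0.108)^4 = £62.2222 / 1.507159 = £41.28

£41.28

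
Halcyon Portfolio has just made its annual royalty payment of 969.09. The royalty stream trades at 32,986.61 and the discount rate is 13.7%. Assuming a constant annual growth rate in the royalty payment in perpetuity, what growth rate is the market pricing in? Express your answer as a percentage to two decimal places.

10.46%

P = D₀(1+g)/(r−g) ⇒ P(r−g) = D₀(1+g) ⇒ g(P+D₀) = P·r − D₀
g = (P·r − D₀)/(P + D₀) = (32,986.61×0.137 − 969.09) / (32,986.61 + 969.09) = 0.104550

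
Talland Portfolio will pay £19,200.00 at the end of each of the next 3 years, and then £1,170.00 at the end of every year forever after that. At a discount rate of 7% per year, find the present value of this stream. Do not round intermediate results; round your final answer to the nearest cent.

£64030.70

PV of 3-year annuity: £19,200.00 × [1 − (1+0.07)^−3] / 0.07 = 50386.86805
Perpetuity value at year 3: £1,170.00 / 0.07 = 16714.28571
PV of perpetuity: 16714.28571 / (1+0.07)^3 = 13643.83594
Total PV = 50386.86805 + 13643.83594 = 64030.70400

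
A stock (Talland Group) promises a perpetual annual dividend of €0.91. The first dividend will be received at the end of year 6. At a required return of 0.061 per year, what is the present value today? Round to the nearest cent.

Value at end of year 5: C / r = €0.91 / 0.061 = €14.9180
Discount to today: PV = €14.9180 / (1 + 0.061)^5 = €14.9180 / 1.344550 = €11.10

€11.10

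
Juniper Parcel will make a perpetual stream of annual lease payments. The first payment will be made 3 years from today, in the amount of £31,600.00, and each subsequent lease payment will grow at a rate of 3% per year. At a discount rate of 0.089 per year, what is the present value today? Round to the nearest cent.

£451626.39

Value at end of year 2: C₁ / (r − g) = £31,600.00 / (0.089 − 0.03) = £535,593.2203
Discount to today: PV = £535,593.2203 / (1 + 0.089)^2 = £535,593.2203 / 1.185921 = £451,626.39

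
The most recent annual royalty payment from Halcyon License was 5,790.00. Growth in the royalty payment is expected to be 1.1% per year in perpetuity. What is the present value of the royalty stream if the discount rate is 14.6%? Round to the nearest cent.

D₁ = D₀ × (1 + g) = 5,790.00 × 1.011 = 5,853.6900
Growing perpetuity: P = D₁ / (r − g) = 5,853.6900 / (0.146 − 0.011) = 43,360.67

43360.67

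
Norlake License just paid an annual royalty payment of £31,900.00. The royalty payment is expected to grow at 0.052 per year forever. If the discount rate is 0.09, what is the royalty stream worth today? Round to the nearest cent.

D₁ = D₀ × (1 + g) = £31,900.00 × 1.052 = £33,558.8000
Growing perpetuity: P = D₁ / (r − g) = £33,558.8000 / (0.09 − 0.052) = £883,126.32

£883126.32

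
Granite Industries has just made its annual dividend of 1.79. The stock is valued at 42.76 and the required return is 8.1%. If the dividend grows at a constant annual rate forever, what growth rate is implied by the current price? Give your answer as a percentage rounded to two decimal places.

P = D₀(1+g)/(r−g) ⇒ P(r−g) = D₀(1+g) ⇒ g(P+D₀) = P·r − D₀
g = (P·r − D₀)/(P + D₀) = (42.76×0.081 − 1.79) / (42.76 + 1.79) = 0.037566

3.76%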